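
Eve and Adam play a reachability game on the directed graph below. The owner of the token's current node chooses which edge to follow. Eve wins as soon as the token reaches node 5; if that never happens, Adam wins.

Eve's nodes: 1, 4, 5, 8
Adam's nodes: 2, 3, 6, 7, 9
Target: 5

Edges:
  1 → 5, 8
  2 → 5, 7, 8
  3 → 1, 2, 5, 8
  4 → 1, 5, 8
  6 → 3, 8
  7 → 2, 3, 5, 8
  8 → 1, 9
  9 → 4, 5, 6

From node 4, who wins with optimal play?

Eve

A0 = {5}
A1: add {1, 4} — 1 (Eve) has 1→5; 4 (Eve) has 4→5.
4 ∈ A1, so Eve can force the target.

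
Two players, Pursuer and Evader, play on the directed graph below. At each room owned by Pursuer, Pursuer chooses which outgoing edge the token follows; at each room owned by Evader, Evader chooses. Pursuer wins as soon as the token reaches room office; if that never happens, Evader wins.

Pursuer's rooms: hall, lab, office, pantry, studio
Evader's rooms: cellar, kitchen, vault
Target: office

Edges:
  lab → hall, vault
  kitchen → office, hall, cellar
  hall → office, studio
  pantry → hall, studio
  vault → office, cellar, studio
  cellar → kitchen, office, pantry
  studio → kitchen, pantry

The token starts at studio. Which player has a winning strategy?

Pursuer

A0 = {office}
A1: add {hall} — hall (Pursuer) has hall→office.
A2: add {lab, pantry} — lab (Pursuer) has lab→hall; pantry (Pursuer) has pantry→hall.
A3: add {studio} — studio (Pursuer) has studio→pantry.
A4 = A3; e.g. kitchen (Evader) can still go to cellar. Fixed point.
studio ∈ A3, so Pursuer can force the target.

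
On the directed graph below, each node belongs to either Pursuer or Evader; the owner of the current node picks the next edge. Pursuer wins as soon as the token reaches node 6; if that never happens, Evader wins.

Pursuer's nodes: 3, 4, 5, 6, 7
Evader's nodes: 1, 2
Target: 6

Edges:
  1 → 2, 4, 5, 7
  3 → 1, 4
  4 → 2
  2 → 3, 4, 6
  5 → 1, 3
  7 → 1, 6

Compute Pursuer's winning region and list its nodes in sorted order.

6, 7

A0 = {6}
A1: add {7} — 7 (Pursuer) has 7→6.
A2 = A1; e.g. 1 (Evader) can still go to 2. Fixed point.
Pursuer's winning region = {6, 7}.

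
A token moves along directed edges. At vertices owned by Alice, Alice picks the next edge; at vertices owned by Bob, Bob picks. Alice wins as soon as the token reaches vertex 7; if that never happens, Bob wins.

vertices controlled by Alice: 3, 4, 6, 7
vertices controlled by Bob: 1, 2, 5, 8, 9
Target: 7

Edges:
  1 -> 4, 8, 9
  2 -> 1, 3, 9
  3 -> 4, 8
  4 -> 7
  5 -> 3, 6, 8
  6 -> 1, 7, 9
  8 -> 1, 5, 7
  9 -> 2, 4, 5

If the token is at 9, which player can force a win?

Bob

A0 = {7}
A1: add {4, 6} — 4 (Alice) has 4→7; 6 (Alice) has 6→7.
A2: add {3} — 3 (Alice) has 3→4.
A3 = A2; e.g. 1 (Bob) can still go to 8. Fixed point.
9 never enters the attractor, so Bob can avoid the target forever.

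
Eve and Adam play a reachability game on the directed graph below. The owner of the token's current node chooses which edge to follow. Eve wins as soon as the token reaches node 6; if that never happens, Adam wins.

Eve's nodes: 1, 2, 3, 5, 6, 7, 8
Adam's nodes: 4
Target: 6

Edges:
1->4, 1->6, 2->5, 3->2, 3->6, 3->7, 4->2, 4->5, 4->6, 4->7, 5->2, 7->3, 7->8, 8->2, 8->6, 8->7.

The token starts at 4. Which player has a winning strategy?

Adam

A0 = {6}
A1: add {1, 3, 8} — 1 (Eve) has 1→6; 3 (Eve) has 3→6; 8 (Eve) has 8→6.
A2: add {7} — 7 (Eve) has 7→3.
A3 = A2; e.g. 2 (Eve) has no edge into A2. Fixed point.
4 never enters the attractor, so Adam can avoid the target forever.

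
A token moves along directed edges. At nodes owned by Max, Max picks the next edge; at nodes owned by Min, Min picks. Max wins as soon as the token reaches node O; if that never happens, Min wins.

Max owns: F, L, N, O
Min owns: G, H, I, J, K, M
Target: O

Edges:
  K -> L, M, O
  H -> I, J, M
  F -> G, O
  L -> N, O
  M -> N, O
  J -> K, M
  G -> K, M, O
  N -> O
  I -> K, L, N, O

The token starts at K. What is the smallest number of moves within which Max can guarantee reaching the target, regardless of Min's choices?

A0 = {O}
A1: add {F, L, N} — F (Max) has F→O; L (Max) has L→O; N (Max) has N→O.
A2: add {M} — M (Min): all of {N, O} already in.
A3: add {K} — K (Min): all of {L, M, O} already in.
K enters the attractor at level 3, so Max can force the target in 3 moves from there.

3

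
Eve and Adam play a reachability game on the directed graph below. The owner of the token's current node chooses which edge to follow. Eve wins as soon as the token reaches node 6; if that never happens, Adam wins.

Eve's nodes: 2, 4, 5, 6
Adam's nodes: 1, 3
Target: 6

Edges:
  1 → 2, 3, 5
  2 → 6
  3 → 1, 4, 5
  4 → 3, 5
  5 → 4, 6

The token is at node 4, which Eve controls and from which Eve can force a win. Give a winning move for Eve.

5

A0 = {6}
A1: add {2, 5} — 2 (Eve) has 2→6; 5 (Eve) has 5→6.
A2: add {4} — 4 (Eve) has 4→5.
A3 = A2; e.g. 1 (Adam) can still go to 3. Fixed point.
From 4, successor 5 is in the attractor (rank 1); the other successor 3 is not.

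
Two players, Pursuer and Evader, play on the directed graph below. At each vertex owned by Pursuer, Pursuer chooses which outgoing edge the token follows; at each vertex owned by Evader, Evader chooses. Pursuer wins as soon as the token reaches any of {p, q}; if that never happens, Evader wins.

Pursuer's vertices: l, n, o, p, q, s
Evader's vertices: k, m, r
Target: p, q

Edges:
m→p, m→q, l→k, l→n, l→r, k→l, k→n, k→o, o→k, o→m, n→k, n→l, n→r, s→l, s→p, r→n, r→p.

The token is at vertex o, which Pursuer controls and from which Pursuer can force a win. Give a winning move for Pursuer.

A0 = {p, q}
A1: add {m, s} — m (Evader): all of {p, q} already in; s (Pursuer) has s→p.
A2: add {o} — o (Pursuer) has o→m.
A3 = A2; e.g. k (Evader) can still go to l. Fixed point.
From o, successor m is in the attractor (rank 1); the other successor k is not.

m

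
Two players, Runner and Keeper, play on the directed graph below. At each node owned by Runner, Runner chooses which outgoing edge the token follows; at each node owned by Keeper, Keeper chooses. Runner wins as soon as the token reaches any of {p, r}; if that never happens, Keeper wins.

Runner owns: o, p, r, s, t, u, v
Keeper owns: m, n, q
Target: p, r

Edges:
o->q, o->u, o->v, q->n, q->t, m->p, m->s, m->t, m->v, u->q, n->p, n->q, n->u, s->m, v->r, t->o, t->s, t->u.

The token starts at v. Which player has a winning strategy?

Runner

A0 = {p, r}
A1: add {v} — v (Runner) has v→r.
v ∈ A1, so Runner can force the target.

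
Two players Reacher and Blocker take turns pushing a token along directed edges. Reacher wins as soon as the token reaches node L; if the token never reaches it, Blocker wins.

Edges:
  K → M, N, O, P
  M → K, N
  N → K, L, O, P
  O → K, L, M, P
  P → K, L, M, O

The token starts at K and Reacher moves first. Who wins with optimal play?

Track states (vertex, player-to-move).
A0 = {(L,Reacher), (L,Blocker)}
A1: add {(N,Reacher), (O,Reacher), (P,Reacher)}.
A2 = A1; e.g. (K,Reacher) stays out. (K,Reacher) never enters ⇒ Blocker avoids the target.

Blocker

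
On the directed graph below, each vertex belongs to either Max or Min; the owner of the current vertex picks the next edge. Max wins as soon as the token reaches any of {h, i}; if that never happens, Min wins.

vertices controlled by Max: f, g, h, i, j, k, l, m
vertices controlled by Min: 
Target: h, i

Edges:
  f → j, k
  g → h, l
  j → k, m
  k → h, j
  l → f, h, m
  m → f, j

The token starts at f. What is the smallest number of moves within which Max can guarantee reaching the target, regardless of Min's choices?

A0 = {h, i}
A1: add {g, k, l} — g (Max) has g→h; k (Max) has k→h; l (Max) has l→h.
A2: add {f, j} — f (Max) has f→k; j (Max) has j→k.
f enters the attractor at level 2, so Max can force the target in 2 moves from there.

2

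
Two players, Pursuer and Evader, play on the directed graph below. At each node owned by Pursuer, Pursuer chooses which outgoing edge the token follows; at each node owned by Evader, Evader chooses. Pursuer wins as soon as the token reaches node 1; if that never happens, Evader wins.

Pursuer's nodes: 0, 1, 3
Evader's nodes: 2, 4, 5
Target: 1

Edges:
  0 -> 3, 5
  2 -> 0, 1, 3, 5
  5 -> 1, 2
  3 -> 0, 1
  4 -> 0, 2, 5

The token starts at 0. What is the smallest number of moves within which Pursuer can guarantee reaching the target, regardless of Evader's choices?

2

A0 = {1}
A1: add {3} — 3 (Pursuer) has 3→1.
A2: add {0} — 0 (Pursuer) has 0→3.
A3 = A2; e.g. 2 (Evader) can still go to 5. Fixed point.
0 enters the attractor at level 2, so Pursuer can force the target in 2 moves from there.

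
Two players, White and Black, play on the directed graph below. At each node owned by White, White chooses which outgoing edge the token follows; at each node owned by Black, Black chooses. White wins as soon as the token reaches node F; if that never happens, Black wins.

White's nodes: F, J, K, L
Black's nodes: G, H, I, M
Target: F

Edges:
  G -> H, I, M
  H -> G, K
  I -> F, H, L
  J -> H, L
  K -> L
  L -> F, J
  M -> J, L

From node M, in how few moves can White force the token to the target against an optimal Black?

A0 = {F}
A1: add {L} — L (White) has L→F.
A2: add {J, K} — J (White) has J→L; K (White) has K→L.
A3: add {M} — M (Black): all of {J, L} already in.
A4 = A3; e.g. G (Black) can still go to H. Fixed point.
M enters the attractor at level 3, so White can force the target in 3 moves from there.

3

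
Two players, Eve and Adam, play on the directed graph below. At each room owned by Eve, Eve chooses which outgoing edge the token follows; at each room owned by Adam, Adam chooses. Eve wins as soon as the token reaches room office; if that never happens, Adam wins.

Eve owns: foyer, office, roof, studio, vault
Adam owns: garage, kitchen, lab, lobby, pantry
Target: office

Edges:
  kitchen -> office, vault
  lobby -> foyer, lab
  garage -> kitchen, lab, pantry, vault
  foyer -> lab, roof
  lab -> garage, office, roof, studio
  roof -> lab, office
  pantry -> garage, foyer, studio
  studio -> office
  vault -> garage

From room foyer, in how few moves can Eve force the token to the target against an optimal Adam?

A0 = {office}
A1: add {roof, studio} — roof (Eve) has roof→office; studio (Eve) has studio→office.
A2: add {foyer} — foyer (Eve) has foyer→roof.
A3 = A2; e.g. kitchen (Adam) can still go to vault. Fixed point.
foyer enters the attractor at level 2, so Eve can force the target in 2 moves from there.

2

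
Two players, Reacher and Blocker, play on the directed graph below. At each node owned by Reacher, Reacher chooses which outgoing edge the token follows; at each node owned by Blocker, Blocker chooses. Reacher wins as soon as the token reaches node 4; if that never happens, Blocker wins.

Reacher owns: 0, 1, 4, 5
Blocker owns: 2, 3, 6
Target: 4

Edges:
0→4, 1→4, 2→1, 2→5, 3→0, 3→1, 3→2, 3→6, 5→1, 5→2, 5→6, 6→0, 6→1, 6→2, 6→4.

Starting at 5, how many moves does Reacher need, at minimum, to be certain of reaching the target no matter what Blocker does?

2

A0 = {4}
A1: add {0, 1} — 0 (Reacher) has 0→4; 1 (Reacher) has 1→4.
A2: add {5} — 5 (Reacher) has 5→1.
5 enters the attractor at level 2, so Reacher can force the target in 2 moves from there.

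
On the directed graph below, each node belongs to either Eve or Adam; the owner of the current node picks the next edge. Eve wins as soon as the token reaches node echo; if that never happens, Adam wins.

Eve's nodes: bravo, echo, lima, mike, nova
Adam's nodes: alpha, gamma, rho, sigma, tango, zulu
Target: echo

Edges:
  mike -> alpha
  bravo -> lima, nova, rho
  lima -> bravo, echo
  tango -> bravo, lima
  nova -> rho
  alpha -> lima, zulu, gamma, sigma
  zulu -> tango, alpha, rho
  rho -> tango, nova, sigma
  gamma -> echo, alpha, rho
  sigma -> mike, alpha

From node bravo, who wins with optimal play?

Eve

A0 = {echo}
A1: add {lima} — lima (Eve) has lima→echo.
A2: add {bravo} — bravo (Eve) has bravo→lima.
bravo ∈ A2, so Eve can force the target.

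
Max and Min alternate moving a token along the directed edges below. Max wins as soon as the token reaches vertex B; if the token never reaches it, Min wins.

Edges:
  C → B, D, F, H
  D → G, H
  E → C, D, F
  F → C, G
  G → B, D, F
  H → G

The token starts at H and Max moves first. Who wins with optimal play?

Track states (vertex, player-to-move).
A0 = {(B,Max), (B,Min)}
A1: add {(C,Max), (G,Max)}.
A2: add {(F,Min), (H,Min)}.
A3: add {(D,Max), (E,Max)}.
A4 = A3; e.g. (C,Min) stays out. (H,Max) never enters ⇒ Min avoids the target.

Min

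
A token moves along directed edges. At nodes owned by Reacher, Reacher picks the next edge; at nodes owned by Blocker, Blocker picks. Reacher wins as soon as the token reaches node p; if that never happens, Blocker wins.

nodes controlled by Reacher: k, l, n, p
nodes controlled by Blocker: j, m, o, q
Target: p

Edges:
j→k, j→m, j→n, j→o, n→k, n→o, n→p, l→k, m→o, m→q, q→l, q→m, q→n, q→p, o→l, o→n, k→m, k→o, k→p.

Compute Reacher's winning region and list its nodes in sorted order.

k, l, n, o, p

A0 = {p}
A1: add {k, n} — k (Reacher) has k→p; n (Reacher) has n→p.
A2: add {l} — l (Reacher) has l→k.
A3: add {o} — o (Blocker): all of {l, n} already in.
A4 = A3; e.g. j (Blocker) can still go to m. Fixed point.
Reacher's winning region = {k, l, n, o, p}.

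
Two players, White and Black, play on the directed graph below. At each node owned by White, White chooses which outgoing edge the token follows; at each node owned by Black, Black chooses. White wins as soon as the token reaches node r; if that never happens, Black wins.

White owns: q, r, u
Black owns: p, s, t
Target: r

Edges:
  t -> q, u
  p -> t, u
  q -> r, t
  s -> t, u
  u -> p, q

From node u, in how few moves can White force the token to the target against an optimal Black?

2

A0 = {r}
A1: add {q} — q (White) has q→r.
A2: add {u} — u (White) has u→q.
u enters the attractor at level 2, so White can force the target in 2 moves from there.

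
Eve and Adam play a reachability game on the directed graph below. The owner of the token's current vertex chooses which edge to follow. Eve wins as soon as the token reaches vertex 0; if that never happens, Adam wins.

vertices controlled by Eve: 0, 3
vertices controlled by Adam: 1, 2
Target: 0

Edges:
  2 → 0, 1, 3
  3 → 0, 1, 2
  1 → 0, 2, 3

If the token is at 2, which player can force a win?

A0 = {0}
A1: add {3} — 3 (Eve) has 3→0.
A2 = A1; e.g. 1 (Adam) can still go to 2. Fixed point.
2 never enters the attractor, so Adam can avoid the target forever.

Adam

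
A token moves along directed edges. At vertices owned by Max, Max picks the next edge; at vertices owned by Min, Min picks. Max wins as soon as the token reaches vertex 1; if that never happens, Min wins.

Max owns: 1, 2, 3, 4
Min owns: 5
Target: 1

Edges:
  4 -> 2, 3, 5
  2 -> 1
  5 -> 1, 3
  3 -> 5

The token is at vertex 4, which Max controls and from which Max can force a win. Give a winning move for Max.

2

A0 = {1}
A1: add {2} — 2 (Max) has 2→1.
A2: add {4} — 4 (Max) has 4→2.
A3 = A2; e.g. 3 (Max) has no edge into A2. Fixed point.
From 4, successor 2 is in the attractor (rank 1); the other successors 3, 5 are not.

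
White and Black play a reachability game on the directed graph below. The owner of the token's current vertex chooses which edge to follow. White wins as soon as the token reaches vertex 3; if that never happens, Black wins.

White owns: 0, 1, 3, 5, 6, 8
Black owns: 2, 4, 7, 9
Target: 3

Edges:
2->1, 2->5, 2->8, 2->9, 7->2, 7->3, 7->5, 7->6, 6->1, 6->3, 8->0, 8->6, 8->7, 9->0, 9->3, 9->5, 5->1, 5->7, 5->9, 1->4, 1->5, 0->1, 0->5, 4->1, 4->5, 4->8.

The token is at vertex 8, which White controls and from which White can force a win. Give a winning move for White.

6

A0 = {3}
A1: add {6} — 6 (White) has 6→3.
A2: add {8} — 8 (White) has 8→6.
A3 = A2; e.g. 0 (White) has no edge into A2. Fixed point.
From 8, successor 6 is in the attractor (rank 1); the other successors 0, 7 are not.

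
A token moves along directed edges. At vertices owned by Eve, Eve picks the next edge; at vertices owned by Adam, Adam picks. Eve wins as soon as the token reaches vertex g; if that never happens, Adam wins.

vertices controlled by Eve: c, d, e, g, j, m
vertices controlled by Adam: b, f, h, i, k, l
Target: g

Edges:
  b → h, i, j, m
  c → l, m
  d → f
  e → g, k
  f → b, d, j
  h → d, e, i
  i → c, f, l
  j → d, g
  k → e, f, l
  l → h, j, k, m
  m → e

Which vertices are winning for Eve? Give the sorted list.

A0 = {g}
A1: add {e, j} — e (Eve) has e→g; j (Eve) has j→g.
A2: add {m} — m (Eve) has m→e.
A3: add {c} — c (Eve) has c→m.
A4 = A3; e.g. b (Adam) can still go to h. Fixed point.
Eve's winning region = {c, e, g, j, m}.

c, e, g, j, m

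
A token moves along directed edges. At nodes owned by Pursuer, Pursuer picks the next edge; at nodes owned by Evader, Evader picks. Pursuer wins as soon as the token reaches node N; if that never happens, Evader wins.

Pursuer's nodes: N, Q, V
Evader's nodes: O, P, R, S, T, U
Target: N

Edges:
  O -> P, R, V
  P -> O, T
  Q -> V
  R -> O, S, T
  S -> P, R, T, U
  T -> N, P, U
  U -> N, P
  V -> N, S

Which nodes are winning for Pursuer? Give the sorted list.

A0 = {N}
A1: add {V} — V (Pursuer) has V→N.
A2: add {Q} — Q (Pursuer) has Q→V.
A3 = A2; e.g. O (Evader) can still go to P. Fixed point.
Pursuer's winning region = {N, Q, V}.

N, Q, V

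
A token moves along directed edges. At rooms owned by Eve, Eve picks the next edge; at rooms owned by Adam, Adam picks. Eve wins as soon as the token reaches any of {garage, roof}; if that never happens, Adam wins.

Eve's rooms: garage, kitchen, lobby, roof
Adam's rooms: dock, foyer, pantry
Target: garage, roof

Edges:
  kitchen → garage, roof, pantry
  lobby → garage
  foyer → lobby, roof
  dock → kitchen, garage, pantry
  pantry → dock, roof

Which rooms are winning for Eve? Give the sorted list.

foyer, garage, kitchen, lobby, roof

A0 = {garage, roof}
A1: add {kitchen, lobby} — kitchen (Eve) has kitchen→garage; lobby (Eve) has lobby→garage.
A2: add {foyer} — foyer (Adam): all of {lobby, roof} already in.
A3 = A2; e.g. dock (Adam) can still go to pantry. Fixed point.
Eve's winning region = {foyer, garage, kitchen, lobby, roof}.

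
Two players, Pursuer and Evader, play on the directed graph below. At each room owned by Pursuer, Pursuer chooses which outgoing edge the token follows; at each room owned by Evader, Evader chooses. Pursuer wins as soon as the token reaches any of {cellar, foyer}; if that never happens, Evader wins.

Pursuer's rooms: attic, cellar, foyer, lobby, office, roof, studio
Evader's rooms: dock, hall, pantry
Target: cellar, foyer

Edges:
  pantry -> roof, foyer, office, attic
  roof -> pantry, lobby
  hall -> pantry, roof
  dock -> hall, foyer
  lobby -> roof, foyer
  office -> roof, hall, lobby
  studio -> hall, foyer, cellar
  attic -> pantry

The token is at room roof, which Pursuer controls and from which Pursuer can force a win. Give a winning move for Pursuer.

lobby

A0 = {cellar, foyer}
A1: add {lobby, studio} — lobby (Pursuer) has lobby→foyer; studio (Pursuer) has studio→foyer.
A2: add {office, roof} — roof (Pursuer) has roof→lobby; office (Pursuer) has office→lobby.
A3 = A2; e.g. pantry (Evader) can still go to attic. Fixed point.
From roof, successor lobby is in the attractor (rank 1); the other successor pantry is not.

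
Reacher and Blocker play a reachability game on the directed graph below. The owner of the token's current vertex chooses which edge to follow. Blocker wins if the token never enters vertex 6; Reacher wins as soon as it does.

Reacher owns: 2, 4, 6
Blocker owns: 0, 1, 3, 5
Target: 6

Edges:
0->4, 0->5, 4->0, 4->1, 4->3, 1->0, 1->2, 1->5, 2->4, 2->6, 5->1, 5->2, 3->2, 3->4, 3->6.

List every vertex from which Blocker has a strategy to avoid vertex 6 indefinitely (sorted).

0, 1, 3, 4, 5

A0 = {6}
A1: add {2} — 2 (Reacher) has 2→6.
A2 = A1; e.g. 0 (Blocker) can still go to 4. Fixed point.
Reacher's attractor = {2, 6}; Blocker avoids the target exactly from the complement.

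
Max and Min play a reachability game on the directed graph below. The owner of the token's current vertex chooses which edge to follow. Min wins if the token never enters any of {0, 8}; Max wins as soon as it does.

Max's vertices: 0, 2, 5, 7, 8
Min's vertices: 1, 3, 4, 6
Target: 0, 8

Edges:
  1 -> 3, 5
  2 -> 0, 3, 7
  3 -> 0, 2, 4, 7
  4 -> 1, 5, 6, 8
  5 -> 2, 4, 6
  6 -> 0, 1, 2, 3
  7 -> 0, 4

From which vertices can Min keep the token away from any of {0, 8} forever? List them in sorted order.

A0 = {0, 8}
A1: add {2, 7} — 2 (Max) has 2→0; 7 (Max) has 7→0.
A2: add {5} — 5 (Max) has 5→2.
A3 = A2; e.g. 1 (Min) can still go to 3. Fixed point.
Max's attractor = {0, 2, 5, 7, 8}; Min avoids the target exactly from the complement.

1, 3, 4, 6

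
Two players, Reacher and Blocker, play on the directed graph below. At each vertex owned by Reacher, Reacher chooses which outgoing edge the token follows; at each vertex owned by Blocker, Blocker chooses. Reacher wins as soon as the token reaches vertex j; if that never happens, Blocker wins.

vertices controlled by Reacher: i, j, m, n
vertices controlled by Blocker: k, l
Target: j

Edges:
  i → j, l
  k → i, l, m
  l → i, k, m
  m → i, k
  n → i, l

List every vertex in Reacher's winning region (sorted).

i, j, m, n

A0 = {j}
A1: add {i} — i (Reacher) has i→j.
A2: add {m, n} — m (Reacher) has m→i; n (Reacher) has n→i.
A3 = A2; e.g. k (Blocker) can still go to l. Fixed point.
Reacher's winning region = {i, j, m, n}.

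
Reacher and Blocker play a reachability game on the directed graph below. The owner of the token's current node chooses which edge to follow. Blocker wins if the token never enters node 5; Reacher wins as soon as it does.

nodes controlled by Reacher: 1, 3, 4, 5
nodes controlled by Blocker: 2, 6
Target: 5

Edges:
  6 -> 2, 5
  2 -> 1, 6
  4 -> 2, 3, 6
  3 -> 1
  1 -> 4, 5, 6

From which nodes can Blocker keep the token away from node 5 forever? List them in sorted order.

A0 = {5}
A1: add {1} — 1 (Reacher) has 1→5.
A2: add {3} — 3 (Reacher) has 3→1.
A3: add {4} — 4 (Reacher) has 4→3.
A4 = A3; e.g. 2 (Blocker) can still go to 6. Fixed point.
Reacher's attractor = {1, 3, 4, 5}; Blocker avoids the target exactly from the complement.

2, 6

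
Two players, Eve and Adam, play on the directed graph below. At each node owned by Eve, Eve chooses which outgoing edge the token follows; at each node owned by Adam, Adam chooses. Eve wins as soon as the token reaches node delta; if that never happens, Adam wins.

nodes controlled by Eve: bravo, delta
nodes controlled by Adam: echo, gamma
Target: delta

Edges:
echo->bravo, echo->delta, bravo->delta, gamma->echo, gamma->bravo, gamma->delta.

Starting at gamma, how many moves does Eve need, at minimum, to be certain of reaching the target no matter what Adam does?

3

A0 = {delta}
A1: add {bravo} — bravo (Eve) has bravo→delta.
A2: add {echo} — echo (Adam): all of {bravo, delta} already in.
A3: add {gamma} — gamma (Adam): all of {echo, bravo, delta} already in.
A3 = all vertices. Fixed point.
gamma enters the attractor at level 3, so Eve can force the target in 3 moves from there.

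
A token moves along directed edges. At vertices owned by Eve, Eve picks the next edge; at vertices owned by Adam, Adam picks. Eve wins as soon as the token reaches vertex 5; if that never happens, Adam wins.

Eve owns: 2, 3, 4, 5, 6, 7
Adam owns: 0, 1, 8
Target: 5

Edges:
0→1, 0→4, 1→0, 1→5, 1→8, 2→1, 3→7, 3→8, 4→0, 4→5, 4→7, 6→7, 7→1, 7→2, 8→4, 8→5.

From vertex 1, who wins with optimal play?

A0 = {5}
A1: add {4} — 4 (Eve) has 4→5.
A2: add {8} — 8 (Adam): all of {4, 5} already in.
A3: add {3} — 3 (Eve) has 3→8.
A4 = A3; e.g. 0 (Adam) can still go to 1. Fixed point.
1 never enters the attractor, so Adam can avoid the target forever.

Adam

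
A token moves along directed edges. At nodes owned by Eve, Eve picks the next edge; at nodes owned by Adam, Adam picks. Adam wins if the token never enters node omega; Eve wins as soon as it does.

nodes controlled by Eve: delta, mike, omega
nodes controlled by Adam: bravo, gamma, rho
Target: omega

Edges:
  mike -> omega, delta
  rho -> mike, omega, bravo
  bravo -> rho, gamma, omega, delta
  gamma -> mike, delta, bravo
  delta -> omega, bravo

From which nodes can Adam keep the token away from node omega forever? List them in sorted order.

A0 = {omega}
A1: add {delta, mike} — mike (Eve) has mike→omega; delta (Eve) has delta→omega.
A2 = A1; e.g. rho (Adam) can still go to bravo. Fixed point.
Eve's attractor = {delta, mike, omega}; Adam avoids the target exactly from the complement.

bravo, gamma, rho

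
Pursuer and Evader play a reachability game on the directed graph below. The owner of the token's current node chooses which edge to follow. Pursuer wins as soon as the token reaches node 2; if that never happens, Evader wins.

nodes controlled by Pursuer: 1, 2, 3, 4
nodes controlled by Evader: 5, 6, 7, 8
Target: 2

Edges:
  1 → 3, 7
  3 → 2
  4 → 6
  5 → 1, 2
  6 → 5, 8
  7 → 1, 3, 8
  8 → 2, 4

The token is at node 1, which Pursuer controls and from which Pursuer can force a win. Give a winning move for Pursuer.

3

A0 = {2}
A1: add {3} — 3 (Pursuer) has 3→2.
A2: add {1} — 1 (Pursuer) has 1→3.
A3: add {5} — 5 (Evader): all of {1, 2} already in.
A4 = A3; e.g. 4 (Pursuer) has no edge into A3. Fixed point.
From 1, successor 3 is in the attractor (rank 1); the other successor 7 is not.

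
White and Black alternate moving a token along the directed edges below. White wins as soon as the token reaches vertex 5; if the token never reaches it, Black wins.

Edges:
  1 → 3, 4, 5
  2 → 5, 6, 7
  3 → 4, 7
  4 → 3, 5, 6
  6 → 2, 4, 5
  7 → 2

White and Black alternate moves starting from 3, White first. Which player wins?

White

Track states (vertex, player-to-move).
A0 = {(5,White), (5,Black)}
A1: add {(1,White), (2,White), (4,White), (6,White)}.
A2: add {(6,Black), (7,Black)}.
A3: add {(3,White)}.
(3,White) ∈ A3 ⇒ White forces the target.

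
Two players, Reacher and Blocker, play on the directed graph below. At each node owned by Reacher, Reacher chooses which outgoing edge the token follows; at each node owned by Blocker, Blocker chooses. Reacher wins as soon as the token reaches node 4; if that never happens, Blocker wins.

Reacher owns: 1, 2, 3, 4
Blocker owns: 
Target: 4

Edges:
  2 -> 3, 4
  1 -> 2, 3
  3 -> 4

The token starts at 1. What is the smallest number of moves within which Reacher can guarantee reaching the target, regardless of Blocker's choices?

A0 = {4}
A1: add {2, 3} — 2 (Reacher) has 2→4; 3 (Reacher) has 3→4.
A2: add {1} — 1 (Reacher) has 1→2.
A2 = all vertices. Fixed point.
1 enters the attractor at level 2, so Reacher can force the target in 2 moves from there.

2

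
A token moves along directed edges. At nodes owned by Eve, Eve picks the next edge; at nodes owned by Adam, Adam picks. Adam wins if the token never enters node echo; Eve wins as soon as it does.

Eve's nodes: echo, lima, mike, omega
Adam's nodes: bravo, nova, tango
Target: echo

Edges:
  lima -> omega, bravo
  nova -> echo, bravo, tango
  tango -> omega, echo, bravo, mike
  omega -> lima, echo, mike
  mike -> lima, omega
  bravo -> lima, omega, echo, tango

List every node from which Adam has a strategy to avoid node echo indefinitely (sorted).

A0 = {echo}
A1: add {omega} — omega (Eve) has omega→echo.
A2: add {lima, mike} — lima (Eve) has lima→omega; mike (Eve) has mike→omega.
A3 = A2; e.g. nova (Adam) can still go to bravo. Fixed point.
Eve's attractor = {echo, lima, mike, omega}; Adam avoids the target exactly from the complement.

bravo, nova, tango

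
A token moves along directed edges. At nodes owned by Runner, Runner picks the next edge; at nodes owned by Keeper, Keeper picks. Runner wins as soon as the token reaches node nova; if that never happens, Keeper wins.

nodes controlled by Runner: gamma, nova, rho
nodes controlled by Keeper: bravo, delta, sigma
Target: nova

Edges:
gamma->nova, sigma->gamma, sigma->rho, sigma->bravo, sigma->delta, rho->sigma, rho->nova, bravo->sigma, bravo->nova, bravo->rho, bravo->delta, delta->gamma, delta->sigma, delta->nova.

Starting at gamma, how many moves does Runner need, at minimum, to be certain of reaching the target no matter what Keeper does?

1

A0 = {nova}
A1: add {gamma, rho} — gamma (Runner) has gamma→nova; rho (Runner) has rho→nova.
A2 = A1; e.g. sigma (Keeper) can still go to bravo. Fixed point.
gamma enters the attractor at level 1, so Runner can force the target in 1 move from there.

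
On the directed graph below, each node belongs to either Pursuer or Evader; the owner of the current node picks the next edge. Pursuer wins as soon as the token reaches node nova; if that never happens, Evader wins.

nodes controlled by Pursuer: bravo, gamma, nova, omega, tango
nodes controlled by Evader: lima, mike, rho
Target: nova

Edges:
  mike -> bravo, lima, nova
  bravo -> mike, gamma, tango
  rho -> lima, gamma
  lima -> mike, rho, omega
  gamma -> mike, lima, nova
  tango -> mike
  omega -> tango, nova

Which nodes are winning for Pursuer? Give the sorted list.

A0 = {nova}
A1: add {gamma, omega} — gamma (Pursuer) has gamma→nova; omega (Pursuer) has omega→nova.
A2: add {bravo} — bravo (Pursuer) has bravo→gamma.
A3 = A2; e.g. mike (Evader) can still go to lima. Fixed point.
Pursuer's winning region = {bravo, gamma, nova, omega}.

bravo, gamma, nova, omega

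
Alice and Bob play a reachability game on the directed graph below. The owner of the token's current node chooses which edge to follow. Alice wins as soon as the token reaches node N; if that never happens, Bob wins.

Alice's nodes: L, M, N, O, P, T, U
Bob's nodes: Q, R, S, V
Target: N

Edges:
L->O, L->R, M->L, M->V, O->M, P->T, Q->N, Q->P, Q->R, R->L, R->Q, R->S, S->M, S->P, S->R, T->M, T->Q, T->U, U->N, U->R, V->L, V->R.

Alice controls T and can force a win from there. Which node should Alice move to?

A0 = {N}
A1: add {U} — U (Alice) has U→N.
A2: add {T} — T (Alice) has T→U.
A3: add {P} — P (Alice) has P→T.
A4 = A3; e.g. L (Alice) has no edge into A3. Fixed point.
From T, successor U is in the attractor (rank 1); the other successors M, Q are not.

U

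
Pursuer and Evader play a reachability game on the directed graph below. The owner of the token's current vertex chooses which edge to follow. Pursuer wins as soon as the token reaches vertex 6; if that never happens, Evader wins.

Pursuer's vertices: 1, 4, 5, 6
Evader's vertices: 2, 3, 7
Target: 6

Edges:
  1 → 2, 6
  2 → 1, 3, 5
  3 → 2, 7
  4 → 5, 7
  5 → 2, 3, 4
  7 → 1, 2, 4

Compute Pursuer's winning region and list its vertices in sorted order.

A0 = {6}
A1: add {1} — 1 (Pursuer) has 1→6.
A2 = A1; e.g. 2 (Evader) can still go to 3. Fixed point.
Pursuer's winning region = {1, 6}.

1, 6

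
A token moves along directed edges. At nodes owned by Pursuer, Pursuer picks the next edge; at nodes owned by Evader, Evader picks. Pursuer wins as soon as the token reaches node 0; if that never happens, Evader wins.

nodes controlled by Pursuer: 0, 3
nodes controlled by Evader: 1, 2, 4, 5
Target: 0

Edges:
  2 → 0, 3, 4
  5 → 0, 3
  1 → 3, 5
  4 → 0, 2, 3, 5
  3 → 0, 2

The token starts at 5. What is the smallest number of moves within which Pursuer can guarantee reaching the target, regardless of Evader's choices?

2

A0 = {0}
A1: add {3} — 3 (Pursuer) has 3→0.
A2: add {5} — 5 (Evader): all of {0, 3} already in.
5 enters the attractor at level 2, so Pursuer can force the target in 2 moves from there.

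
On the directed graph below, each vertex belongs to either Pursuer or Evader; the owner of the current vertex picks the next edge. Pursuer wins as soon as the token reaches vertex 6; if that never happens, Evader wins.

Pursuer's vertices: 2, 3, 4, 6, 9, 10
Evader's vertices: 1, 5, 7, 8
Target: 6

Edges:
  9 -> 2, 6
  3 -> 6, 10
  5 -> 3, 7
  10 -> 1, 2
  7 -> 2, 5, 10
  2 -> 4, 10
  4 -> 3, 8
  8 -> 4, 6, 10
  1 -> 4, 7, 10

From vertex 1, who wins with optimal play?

Evader

A0 = {6}
A1: add {3, 9} — 3 (Pursuer) has 3→6; 9 (Pursuer) has 9→6.
A2: add {4} — 4 (Pursuer) has 4→3.
A3: add {2} — 2 (Pursuer) has 2→4.
A4: add {10} — 10 (Pursuer) has 10→2.
A5: add {8} — 8 (Evader): all of {4, 6, 10} already in.
A6 = A5; e.g. 1 (Evader) can still go to 7. Fixed point.
1 never enters the attractor, so Evader can avoid the target forever.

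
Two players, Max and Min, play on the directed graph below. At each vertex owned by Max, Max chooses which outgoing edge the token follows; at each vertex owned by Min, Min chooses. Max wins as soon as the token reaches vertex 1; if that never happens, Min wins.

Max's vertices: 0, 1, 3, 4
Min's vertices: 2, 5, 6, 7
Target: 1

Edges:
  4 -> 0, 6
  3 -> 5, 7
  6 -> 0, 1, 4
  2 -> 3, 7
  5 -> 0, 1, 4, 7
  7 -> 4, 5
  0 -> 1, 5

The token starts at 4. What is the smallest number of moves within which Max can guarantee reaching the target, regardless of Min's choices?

2

A0 = {1}
A1: add {0} — 0 (Max) has 0→1.
A2: add {4} — 4 (Max) has 4→0.
4 enters the attractor at level 2, so Max can force the target in 2 moves from there.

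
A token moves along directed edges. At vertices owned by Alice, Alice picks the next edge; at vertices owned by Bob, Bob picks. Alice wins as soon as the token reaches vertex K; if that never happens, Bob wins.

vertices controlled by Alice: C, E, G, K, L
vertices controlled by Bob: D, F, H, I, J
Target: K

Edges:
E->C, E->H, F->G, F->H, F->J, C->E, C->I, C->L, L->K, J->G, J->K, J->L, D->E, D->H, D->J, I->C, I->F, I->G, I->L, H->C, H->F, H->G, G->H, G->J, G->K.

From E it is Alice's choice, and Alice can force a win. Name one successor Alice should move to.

C

A0 = {K}
A1: add {G, L} — G (Alice) has G→K; L (Alice) has L→K.
A2: add {C, J} — C (Alice) has C→L; J (Bob): all of {G, K, L} already in.
A3: add {E} — E (Alice) has E→C.
A4 = A3; e.g. D (Bob) can still go to H. Fixed point.
From E, successor C is in the attractor (rank 2); the other successor H is not.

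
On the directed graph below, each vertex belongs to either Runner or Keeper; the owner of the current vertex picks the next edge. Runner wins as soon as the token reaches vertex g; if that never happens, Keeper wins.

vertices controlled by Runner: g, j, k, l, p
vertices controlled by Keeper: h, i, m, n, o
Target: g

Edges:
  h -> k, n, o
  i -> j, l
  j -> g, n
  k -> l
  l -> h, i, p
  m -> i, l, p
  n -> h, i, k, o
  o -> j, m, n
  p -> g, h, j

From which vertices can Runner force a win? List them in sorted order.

A0 = {g}
A1: add {j, p} — j (Runner) has j→g; p (Runner) has p→g.
A2: add {l} — l (Runner) has l→p.
A3: add {i, k} — i (Keeper): all of {j, l} already in; k (Runner) has k→l.
A4: add {m} — m (Keeper): all of {i, l, p} already in.
A5 = A4; e.g. h (Keeper) can still go to n. Fixed point.
Runner's winning region = {g, i, j, k, l, m, p}.

g, i, j, k, l, m, p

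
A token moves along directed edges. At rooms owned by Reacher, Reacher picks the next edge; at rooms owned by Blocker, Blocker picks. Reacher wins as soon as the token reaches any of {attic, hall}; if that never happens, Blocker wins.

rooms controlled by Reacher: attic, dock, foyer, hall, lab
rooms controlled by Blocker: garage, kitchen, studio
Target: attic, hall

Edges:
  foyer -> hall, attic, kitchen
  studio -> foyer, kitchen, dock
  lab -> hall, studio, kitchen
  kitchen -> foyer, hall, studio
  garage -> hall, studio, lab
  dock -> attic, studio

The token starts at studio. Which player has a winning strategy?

Blocker

A0 = {attic, hall}
A1: add {dock, foyer, lab} — foyer (Reacher) has foyer→hall; lab (Reacher) has lab→hall; dock (Reacher) has dock→attic.
A2 = A1; e.g. studio (Blocker) can still go to kitchen. Fixed point.
studio never enters the attractor, so Blocker can avoid the target forever.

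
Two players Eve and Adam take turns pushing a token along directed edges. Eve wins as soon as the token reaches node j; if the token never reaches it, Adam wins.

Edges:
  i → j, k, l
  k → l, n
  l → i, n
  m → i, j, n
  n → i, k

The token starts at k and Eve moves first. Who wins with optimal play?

Adam

Track states (vertex, player-to-move).
A0 = {(j,Eve), (j,Adam)}
A1: add {(i,Eve), (m,Eve)}.
A2 = A1; e.g. (i,Adam) stays out. (k,Eve) never enters ⇒ Adam avoids the target.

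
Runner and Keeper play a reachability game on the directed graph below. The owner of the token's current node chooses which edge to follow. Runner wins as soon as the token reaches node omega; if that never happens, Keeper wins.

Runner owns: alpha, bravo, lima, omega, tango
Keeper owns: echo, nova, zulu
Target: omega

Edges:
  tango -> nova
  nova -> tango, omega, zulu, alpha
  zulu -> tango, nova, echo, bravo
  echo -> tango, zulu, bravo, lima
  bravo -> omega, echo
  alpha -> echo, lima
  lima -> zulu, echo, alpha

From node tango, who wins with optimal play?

Keeper

A0 = {omega}
A1: add {bravo} — bravo (Runner) has bravo→omega.
A2 = A1; e.g. tango (Runner) has no edge into A1. Fixed point.
tango never enters the attractor, so Keeper can avoid the target forever.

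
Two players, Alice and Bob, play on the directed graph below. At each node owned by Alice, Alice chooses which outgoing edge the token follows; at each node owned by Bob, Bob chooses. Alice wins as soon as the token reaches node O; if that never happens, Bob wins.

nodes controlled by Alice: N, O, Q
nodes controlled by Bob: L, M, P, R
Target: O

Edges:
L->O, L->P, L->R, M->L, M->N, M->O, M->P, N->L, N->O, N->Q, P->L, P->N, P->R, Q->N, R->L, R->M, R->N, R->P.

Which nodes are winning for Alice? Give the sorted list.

N, O, Q

A0 = {O}
A1: add {N} — N (Alice) has N→O.
A2: add {Q} — Q (Alice) has Q→N.
A3 = A2; e.g. L (Bob) can still go to P. Fixed point.
Alice's winning region = {N, O, Q}.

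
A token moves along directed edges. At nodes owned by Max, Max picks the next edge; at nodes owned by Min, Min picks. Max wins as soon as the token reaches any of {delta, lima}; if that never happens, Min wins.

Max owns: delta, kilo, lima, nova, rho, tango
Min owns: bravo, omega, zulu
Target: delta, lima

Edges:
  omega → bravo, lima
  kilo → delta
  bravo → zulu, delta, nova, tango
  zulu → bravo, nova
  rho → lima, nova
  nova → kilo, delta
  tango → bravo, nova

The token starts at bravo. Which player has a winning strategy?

A0 = {delta, lima}
A1: add {kilo, nova, rho} — kilo (Max) has kilo→delta; rho (Max) has rho→lima; nova (Max) has nova→delta.
A2: add {tango} — tango (Max) has tango→nova.
A3 = A2; e.g. omega (Min) can still go to bravo. Fixed point.
bravo never enters the attractor, so Min can avoid the target forever.

Min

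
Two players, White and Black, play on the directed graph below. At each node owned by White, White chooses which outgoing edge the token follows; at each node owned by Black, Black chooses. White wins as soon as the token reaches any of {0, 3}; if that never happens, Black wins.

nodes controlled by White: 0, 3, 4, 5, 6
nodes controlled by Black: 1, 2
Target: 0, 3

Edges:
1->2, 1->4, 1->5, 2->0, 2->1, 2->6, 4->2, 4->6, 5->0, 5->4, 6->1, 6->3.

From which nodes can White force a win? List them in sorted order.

0, 3, 4, 5, 6

A0 = {0, 3}
A1: add {5, 6} — 5 (White) has 5→0; 6 (White) has 6→3.
A2: add {4} — 4 (White) has 4→6.
A3 = A2; e.g. 1 (Black) can still go to 2. Fixed point.
White's winning region = {0, 3, 4, 5, 6}.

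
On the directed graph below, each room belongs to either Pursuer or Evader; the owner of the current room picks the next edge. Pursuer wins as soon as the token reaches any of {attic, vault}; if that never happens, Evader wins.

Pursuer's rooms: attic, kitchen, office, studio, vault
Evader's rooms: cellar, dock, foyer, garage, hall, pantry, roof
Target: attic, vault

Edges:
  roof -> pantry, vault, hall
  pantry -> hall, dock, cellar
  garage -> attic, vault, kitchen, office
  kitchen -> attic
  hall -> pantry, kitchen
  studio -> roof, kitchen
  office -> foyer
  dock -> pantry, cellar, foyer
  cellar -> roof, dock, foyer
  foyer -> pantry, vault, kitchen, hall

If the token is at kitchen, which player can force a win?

A0 = {attic, vault}
A1: add {kitchen} — kitchen (Pursuer) has kitchen→attic.
kitchen ∈ A1, so Pursuer can force the target.

Pursuer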